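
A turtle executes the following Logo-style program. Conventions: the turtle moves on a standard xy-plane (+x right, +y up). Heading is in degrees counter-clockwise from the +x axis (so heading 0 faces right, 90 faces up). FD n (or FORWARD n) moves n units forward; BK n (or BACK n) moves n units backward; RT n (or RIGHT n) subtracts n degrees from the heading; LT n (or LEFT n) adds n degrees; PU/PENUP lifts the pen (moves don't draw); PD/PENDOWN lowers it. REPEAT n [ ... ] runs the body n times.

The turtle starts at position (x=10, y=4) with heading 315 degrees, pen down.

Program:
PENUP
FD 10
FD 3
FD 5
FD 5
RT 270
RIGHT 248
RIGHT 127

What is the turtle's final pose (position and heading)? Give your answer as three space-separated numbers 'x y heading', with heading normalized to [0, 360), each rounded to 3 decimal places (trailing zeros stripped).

Executing turtle program step by step:
Start: pos=(10,4), heading=315, pen down
PU: pen up
FD 10: (10,4) -> (17.071,-3.071) [heading=315, move]
FD 3: (17.071,-3.071) -> (19.192,-5.192) [heading=315, move]
FD 5: (19.192,-5.192) -> (22.728,-8.728) [heading=315, move]
FD 5: (22.728,-8.728) -> (26.263,-12.263) [heading=315, move]
RT 270: heading 315 -> 45
RT 248: heading 45 -> 157
RT 127: heading 157 -> 30
Final: pos=(26.263,-12.263), heading=30, 0 segment(s) drawn

Answer: 26.263 -12.263 30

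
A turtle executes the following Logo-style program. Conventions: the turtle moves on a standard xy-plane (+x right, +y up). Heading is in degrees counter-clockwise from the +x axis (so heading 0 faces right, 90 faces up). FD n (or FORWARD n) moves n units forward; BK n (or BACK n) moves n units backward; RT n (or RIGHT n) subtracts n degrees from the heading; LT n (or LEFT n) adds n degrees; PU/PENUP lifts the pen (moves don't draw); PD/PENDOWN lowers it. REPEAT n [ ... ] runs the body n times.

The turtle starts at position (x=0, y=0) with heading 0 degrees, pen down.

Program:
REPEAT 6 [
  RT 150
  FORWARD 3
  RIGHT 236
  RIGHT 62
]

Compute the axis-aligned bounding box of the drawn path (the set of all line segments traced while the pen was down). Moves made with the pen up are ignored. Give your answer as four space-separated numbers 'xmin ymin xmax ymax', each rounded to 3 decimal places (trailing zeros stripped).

Answer: -4.23 -1.552 0.063 2.722

Derivation:
Executing turtle program step by step:
Start: pos=(0,0), heading=0, pen down
REPEAT 6 [
  -- iteration 1/6 --
  RT 150: heading 0 -> 210
  FD 3: (0,0) -> (-2.598,-1.5) [heading=210, draw]
  RT 236: heading 210 -> 334
  RT 62: heading 334 -> 272
  -- iteration 2/6 --
  RT 150: heading 272 -> 122
  FD 3: (-2.598,-1.5) -> (-4.188,1.044) [heading=122, draw]
  RT 236: heading 122 -> 246
  RT 62: heading 246 -> 184
  -- iteration 3/6 --
  RT 150: heading 184 -> 34
  FD 3: (-4.188,1.044) -> (-1.701,2.722) [heading=34, draw]
  RT 236: heading 34 -> 158
  RT 62: heading 158 -> 96
  -- iteration 4/6 --
  RT 150: heading 96 -> 306
  FD 3: (-1.701,2.722) -> (0.063,0.295) [heading=306, draw]
  RT 236: heading 306 -> 70
  RT 62: heading 70 -> 8
  -- iteration 5/6 --
  RT 150: heading 8 -> 218
  FD 3: (0.063,0.295) -> (-2.301,-1.552) [heading=218, draw]
  RT 236: heading 218 -> 342
  RT 62: heading 342 -> 280
  -- iteration 6/6 --
  RT 150: heading 280 -> 130
  FD 3: (-2.301,-1.552) -> (-4.23,0.746) [heading=130, draw]
  RT 236: heading 130 -> 254
  RT 62: heading 254 -> 192
]
Final: pos=(-4.23,0.746), heading=192, 6 segment(s) drawn

Segment endpoints: x in {-4.23, -4.188, -2.598, -2.301, -1.701, 0, 0.063}, y in {-1.552, -1.5, 0, 0.295, 0.746, 1.044, 2.722}
xmin=-4.23, ymin=-1.552, xmax=0.063, ymax=2.722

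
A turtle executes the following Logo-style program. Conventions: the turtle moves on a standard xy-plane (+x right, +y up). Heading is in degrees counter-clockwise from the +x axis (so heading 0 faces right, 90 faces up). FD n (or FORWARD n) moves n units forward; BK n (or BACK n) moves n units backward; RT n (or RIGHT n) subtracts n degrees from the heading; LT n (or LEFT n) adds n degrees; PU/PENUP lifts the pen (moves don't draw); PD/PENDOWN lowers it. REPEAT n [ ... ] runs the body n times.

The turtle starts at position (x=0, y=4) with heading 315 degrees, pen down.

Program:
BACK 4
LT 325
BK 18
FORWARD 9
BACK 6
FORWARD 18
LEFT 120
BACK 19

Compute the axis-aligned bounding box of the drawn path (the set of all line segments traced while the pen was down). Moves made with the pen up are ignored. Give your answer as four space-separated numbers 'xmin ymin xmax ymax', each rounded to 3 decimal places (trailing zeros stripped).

Answer: -16.862 -8.339 0 24.555

Derivation:
Executing turtle program step by step:
Start: pos=(0,4), heading=315, pen down
BK 4: (0,4) -> (-2.828,6.828) [heading=315, draw]
LT 325: heading 315 -> 280
BK 18: (-2.828,6.828) -> (-5.954,24.555) [heading=280, draw]
FD 9: (-5.954,24.555) -> (-4.391,15.692) [heading=280, draw]
BK 6: (-4.391,15.692) -> (-5.433,21.601) [heading=280, draw]
FD 18: (-5.433,21.601) -> (-2.307,3.874) [heading=280, draw]
LT 120: heading 280 -> 40
BK 19: (-2.307,3.874) -> (-16.862,-8.339) [heading=40, draw]
Final: pos=(-16.862,-8.339), heading=40, 6 segment(s) drawn

Segment endpoints: x in {-16.862, -5.954, -5.433, -4.391, -2.828, -2.307, 0}, y in {-8.339, 3.874, 4, 6.828, 15.692, 21.601, 24.555}
xmin=-16.862, ymin=-8.339, xmax=0, ymax=24.555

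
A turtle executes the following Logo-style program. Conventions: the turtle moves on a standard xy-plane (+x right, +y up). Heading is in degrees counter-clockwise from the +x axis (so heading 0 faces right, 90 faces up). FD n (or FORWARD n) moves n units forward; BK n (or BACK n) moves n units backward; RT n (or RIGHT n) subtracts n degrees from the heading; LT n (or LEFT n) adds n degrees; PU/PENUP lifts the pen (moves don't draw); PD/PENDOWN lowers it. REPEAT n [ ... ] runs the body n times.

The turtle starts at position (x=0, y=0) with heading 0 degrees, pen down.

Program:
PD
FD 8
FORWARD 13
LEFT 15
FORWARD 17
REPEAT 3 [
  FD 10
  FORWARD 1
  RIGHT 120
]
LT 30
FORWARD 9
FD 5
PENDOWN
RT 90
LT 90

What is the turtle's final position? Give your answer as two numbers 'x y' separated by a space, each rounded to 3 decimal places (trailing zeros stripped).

Answer: 47.32 14.299

Derivation:
Executing turtle program step by step:
Start: pos=(0,0), heading=0, pen down
PD: pen down
FD 8: (0,0) -> (8,0) [heading=0, draw]
FD 13: (8,0) -> (21,0) [heading=0, draw]
LT 15: heading 0 -> 15
FD 17: (21,0) -> (37.421,4.4) [heading=15, draw]
REPEAT 3 [
  -- iteration 1/3 --
  FD 10: (37.421,4.4) -> (47.08,6.988) [heading=15, draw]
  FD 1: (47.08,6.988) -> (48.046,7.247) [heading=15, draw]
  RT 120: heading 15 -> 255
  -- iteration 2/3 --
  FD 10: (48.046,7.247) -> (45.458,-2.412) [heading=255, draw]
  FD 1: (45.458,-2.412) -> (45.199,-3.378) [heading=255, draw]
  RT 120: heading 255 -> 135
  -- iteration 3/3 --
  FD 10: (45.199,-3.378) -> (38.128,3.693) [heading=135, draw]
  FD 1: (38.128,3.693) -> (37.421,4.4) [heading=135, draw]
  RT 120: heading 135 -> 15
]
LT 30: heading 15 -> 45
FD 9: (37.421,4.4) -> (43.785,10.764) [heading=45, draw]
FD 5: (43.785,10.764) -> (47.32,14.299) [heading=45, draw]
PD: pen down
RT 90: heading 45 -> 315
LT 90: heading 315 -> 45
Final: pos=(47.32,14.299), heading=45, 11 segment(s) drawn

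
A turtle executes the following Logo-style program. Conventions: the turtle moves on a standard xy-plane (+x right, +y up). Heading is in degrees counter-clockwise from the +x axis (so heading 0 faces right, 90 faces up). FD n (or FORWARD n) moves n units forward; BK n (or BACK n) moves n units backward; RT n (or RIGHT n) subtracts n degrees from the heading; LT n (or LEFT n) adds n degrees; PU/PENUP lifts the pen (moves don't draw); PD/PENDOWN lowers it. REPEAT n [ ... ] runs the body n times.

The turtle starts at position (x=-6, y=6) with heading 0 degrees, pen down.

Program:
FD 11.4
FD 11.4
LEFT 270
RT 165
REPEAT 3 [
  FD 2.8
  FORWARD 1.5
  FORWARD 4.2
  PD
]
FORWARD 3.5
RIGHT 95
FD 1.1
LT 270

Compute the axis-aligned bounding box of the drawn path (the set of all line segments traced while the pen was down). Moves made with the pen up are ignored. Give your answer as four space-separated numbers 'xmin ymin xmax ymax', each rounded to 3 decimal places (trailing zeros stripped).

Executing turtle program step by step:
Start: pos=(-6,6), heading=0, pen down
FD 11.4: (-6,6) -> (5.4,6) [heading=0, draw]
FD 11.4: (5.4,6) -> (16.8,6) [heading=0, draw]
LT 270: heading 0 -> 270
RT 165: heading 270 -> 105
REPEAT 3 [
  -- iteration 1/3 --
  FD 2.8: (16.8,6) -> (16.075,8.705) [heading=105, draw]
  FD 1.5: (16.075,8.705) -> (15.687,10.153) [heading=105, draw]
  FD 4.2: (15.687,10.153) -> (14.6,14.21) [heading=105, draw]
  PD: pen down
  -- iteration 2/3 --
  FD 2.8: (14.6,14.21) -> (13.875,16.915) [heading=105, draw]
  FD 1.5: (13.875,16.915) -> (13.487,18.364) [heading=105, draw]
  FD 4.2: (13.487,18.364) -> (12.4,22.421) [heading=105, draw]
  PD: pen down
  -- iteration 3/3 --
  FD 2.8: (12.4,22.421) -> (11.675,25.125) [heading=105, draw]
  FD 1.5: (11.675,25.125) -> (11.287,26.574) [heading=105, draw]
  FD 4.2: (11.287,26.574) -> (10.2,30.631) [heading=105, draw]
  PD: pen down
]
FD 3.5: (10.2,30.631) -> (9.294,34.012) [heading=105, draw]
RT 95: heading 105 -> 10
FD 1.1: (9.294,34.012) -> (10.378,34.203) [heading=10, draw]
LT 270: heading 10 -> 280
Final: pos=(10.378,34.203), heading=280, 13 segment(s) drawn

Segment endpoints: x in {-6, 5.4, 9.294, 10.2, 10.378, 11.287, 11.675, 12.4, 13.487, 13.875, 14.6, 15.687, 16.075, 16.8}, y in {6, 8.705, 10.153, 14.21, 16.915, 18.364, 22.421, 25.125, 26.574, 30.631, 34.012, 34.203}
xmin=-6, ymin=6, xmax=16.8, ymax=34.203

Answer: -6 6 16.8 34.203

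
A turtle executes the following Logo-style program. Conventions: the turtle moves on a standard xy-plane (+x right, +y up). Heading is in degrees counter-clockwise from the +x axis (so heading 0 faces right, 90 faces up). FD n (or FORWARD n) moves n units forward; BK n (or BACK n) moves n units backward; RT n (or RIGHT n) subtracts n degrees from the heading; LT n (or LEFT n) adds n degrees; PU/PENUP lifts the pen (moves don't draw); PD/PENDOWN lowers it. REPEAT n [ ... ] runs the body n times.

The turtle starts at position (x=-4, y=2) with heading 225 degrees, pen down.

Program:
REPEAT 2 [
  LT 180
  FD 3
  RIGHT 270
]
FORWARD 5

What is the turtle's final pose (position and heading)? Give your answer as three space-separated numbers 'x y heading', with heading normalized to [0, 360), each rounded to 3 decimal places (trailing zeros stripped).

Answer: 3.778 5.536 45

Derivation:
Executing turtle program step by step:
Start: pos=(-4,2), heading=225, pen down
REPEAT 2 [
  -- iteration 1/2 --
  LT 180: heading 225 -> 45
  FD 3: (-4,2) -> (-1.879,4.121) [heading=45, draw]
  RT 270: heading 45 -> 135
  -- iteration 2/2 --
  LT 180: heading 135 -> 315
  FD 3: (-1.879,4.121) -> (0.243,2) [heading=315, draw]
  RT 270: heading 315 -> 45
]
FD 5: (0.243,2) -> (3.778,5.536) [heading=45, draw]
Final: pos=(3.778,5.536), heading=45, 3 segment(s) drawn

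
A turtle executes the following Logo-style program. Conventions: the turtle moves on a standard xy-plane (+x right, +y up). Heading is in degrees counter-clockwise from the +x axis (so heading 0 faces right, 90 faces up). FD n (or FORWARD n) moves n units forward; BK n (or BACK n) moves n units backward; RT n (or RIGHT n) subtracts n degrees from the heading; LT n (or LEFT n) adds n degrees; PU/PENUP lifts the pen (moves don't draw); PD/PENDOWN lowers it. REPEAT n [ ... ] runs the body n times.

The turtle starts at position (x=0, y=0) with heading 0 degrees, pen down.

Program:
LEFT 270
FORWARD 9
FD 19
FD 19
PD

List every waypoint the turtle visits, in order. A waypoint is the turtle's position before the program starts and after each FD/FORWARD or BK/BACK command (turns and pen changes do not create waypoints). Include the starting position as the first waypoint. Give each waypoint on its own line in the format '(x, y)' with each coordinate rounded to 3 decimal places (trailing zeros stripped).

Executing turtle program step by step:
Start: pos=(0,0), heading=0, pen down
LT 270: heading 0 -> 270
FD 9: (0,0) -> (0,-9) [heading=270, draw]
FD 19: (0,-9) -> (0,-28) [heading=270, draw]
FD 19: (0,-28) -> (0,-47) [heading=270, draw]
PD: pen down
Final: pos=(0,-47), heading=270, 3 segment(s) drawn
Waypoints (4 total):
(0, 0)
(0, -9)
(0, -28)
(0, -47)

Answer: (0, 0)
(0, -9)
(0, -28)
(0, -47)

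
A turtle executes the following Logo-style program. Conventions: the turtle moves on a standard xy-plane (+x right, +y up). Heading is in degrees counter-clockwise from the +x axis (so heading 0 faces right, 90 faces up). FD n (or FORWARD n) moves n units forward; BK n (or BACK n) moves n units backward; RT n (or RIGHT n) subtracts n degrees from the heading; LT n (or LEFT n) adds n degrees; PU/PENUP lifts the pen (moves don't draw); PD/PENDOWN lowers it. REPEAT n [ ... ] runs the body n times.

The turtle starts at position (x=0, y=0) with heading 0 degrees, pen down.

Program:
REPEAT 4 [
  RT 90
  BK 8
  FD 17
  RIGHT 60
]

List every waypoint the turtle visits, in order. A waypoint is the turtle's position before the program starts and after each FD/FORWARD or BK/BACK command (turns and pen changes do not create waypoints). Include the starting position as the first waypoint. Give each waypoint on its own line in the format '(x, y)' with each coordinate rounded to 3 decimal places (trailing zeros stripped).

Answer: (0, 0)
(0, 8)
(0, -9)
(4, -15.928)
(-4.5, -1.206)
(-11.428, 2.794)
(3.294, -5.706)
(11.294, -5.706)
(-5.706, -5.706)

Derivation:
Executing turtle program step by step:
Start: pos=(0,0), heading=0, pen down
REPEAT 4 [
  -- iteration 1/4 --
  RT 90: heading 0 -> 270
  BK 8: (0,0) -> (0,8) [heading=270, draw]
  FD 17: (0,8) -> (0,-9) [heading=270, draw]
  RT 60: heading 270 -> 210
  -- iteration 2/4 --
  RT 90: heading 210 -> 120
  BK 8: (0,-9) -> (4,-15.928) [heading=120, draw]
  FD 17: (4,-15.928) -> (-4.5,-1.206) [heading=120, draw]
  RT 60: heading 120 -> 60
  -- iteration 3/4 --
  RT 90: heading 60 -> 330
  BK 8: (-4.5,-1.206) -> (-11.428,2.794) [heading=330, draw]
  FD 17: (-11.428,2.794) -> (3.294,-5.706) [heading=330, draw]
  RT 60: heading 330 -> 270
  -- iteration 4/4 --
  RT 90: heading 270 -> 180
  BK 8: (3.294,-5.706) -> (11.294,-5.706) [heading=180, draw]
  FD 17: (11.294,-5.706) -> (-5.706,-5.706) [heading=180, draw]
  RT 60: heading 180 -> 120
]
Final: pos=(-5.706,-5.706), heading=120, 8 segment(s) drawn
Waypoints (9 total):
(0, 0)
(0, 8)
(0, -9)
(4, -15.928)
(-4.5, -1.206)
(-11.428, 2.794)
(3.294, -5.706)
(11.294, -5.706)
(-5.706, -5.706)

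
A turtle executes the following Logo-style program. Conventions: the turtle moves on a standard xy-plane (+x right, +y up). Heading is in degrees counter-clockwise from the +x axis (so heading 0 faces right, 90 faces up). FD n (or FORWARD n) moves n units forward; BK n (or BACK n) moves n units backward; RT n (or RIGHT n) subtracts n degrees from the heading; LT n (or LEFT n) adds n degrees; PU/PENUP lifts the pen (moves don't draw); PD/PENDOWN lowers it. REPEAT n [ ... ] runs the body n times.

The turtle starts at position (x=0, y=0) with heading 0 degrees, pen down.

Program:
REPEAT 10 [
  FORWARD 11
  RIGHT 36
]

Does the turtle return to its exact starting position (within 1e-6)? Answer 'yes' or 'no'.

Executing turtle program step by step:
Start: pos=(0,0), heading=0, pen down
REPEAT 10 [
  -- iteration 1/10 --
  FD 11: (0,0) -> (11,0) [heading=0, draw]
  RT 36: heading 0 -> 324
  -- iteration 2/10 --
  FD 11: (11,0) -> (19.899,-6.466) [heading=324, draw]
  RT 36: heading 324 -> 288
  -- iteration 3/10 --
  FD 11: (19.899,-6.466) -> (23.298,-16.927) [heading=288, draw]
  RT 36: heading 288 -> 252
  -- iteration 4/10 --
  FD 11: (23.298,-16.927) -> (19.899,-27.389) [heading=252, draw]
  RT 36: heading 252 -> 216
  -- iteration 5/10 --
  FD 11: (19.899,-27.389) -> (11,-33.855) [heading=216, draw]
  RT 36: heading 216 -> 180
  -- iteration 6/10 --
  FD 11: (11,-33.855) -> (0,-33.855) [heading=180, draw]
  RT 36: heading 180 -> 144
  -- iteration 7/10 --
  FD 11: (0,-33.855) -> (-8.899,-27.389) [heading=144, draw]
  RT 36: heading 144 -> 108
  -- iteration 8/10 --
  FD 11: (-8.899,-27.389) -> (-12.298,-16.927) [heading=108, draw]
  RT 36: heading 108 -> 72
  -- iteration 9/10 --
  FD 11: (-12.298,-16.927) -> (-8.899,-6.466) [heading=72, draw]
  RT 36: heading 72 -> 36
  -- iteration 10/10 --
  FD 11: (-8.899,-6.466) -> (0,0) [heading=36, draw]
  RT 36: heading 36 -> 0
]
Final: pos=(0,0), heading=0, 10 segment(s) drawn

Start position: (0, 0)
Final position: (0, 0)
Distance = 0; < 1e-6 -> CLOSED

Answer: yes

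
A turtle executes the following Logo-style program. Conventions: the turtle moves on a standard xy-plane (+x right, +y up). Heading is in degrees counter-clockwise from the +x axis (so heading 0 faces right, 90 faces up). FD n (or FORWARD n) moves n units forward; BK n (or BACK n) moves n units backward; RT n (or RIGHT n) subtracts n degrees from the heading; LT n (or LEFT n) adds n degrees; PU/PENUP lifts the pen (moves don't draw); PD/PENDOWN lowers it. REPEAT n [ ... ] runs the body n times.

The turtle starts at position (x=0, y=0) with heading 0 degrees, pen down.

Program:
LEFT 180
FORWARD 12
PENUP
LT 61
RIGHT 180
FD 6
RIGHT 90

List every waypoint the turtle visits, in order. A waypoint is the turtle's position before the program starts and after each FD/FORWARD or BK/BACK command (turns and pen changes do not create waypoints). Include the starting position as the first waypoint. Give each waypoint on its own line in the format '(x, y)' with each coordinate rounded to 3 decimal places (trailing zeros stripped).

Executing turtle program step by step:
Start: pos=(0,0), heading=0, pen down
LT 180: heading 0 -> 180
FD 12: (0,0) -> (-12,0) [heading=180, draw]
PU: pen up
LT 61: heading 180 -> 241
RT 180: heading 241 -> 61
FD 6: (-12,0) -> (-9.091,5.248) [heading=61, move]
RT 90: heading 61 -> 331
Final: pos=(-9.091,5.248), heading=331, 1 segment(s) drawn
Waypoints (3 total):
(0, 0)
(-12, 0)
(-9.091, 5.248)

Answer: (0, 0)
(-12, 0)
(-9.091, 5.248)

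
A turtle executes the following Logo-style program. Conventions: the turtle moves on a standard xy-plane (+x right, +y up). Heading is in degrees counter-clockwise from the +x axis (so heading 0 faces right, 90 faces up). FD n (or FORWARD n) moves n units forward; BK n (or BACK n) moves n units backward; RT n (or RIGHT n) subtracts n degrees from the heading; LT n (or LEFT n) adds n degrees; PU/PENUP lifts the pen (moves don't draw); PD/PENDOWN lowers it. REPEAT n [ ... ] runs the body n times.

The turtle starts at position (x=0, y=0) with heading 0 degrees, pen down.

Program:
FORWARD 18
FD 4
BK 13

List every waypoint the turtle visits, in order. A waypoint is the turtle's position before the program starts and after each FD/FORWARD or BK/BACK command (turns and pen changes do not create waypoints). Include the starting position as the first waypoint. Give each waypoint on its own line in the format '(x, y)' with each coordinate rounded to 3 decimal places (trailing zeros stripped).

Executing turtle program step by step:
Start: pos=(0,0), heading=0, pen down
FD 18: (0,0) -> (18,0) [heading=0, draw]
FD 4: (18,0) -> (22,0) [heading=0, draw]
BK 13: (22,0) -> (9,0) [heading=0, draw]
Final: pos=(9,0), heading=0, 3 segment(s) drawn
Waypoints (4 total):
(0, 0)
(18, 0)
(22, 0)
(9, 0)

Answer: (0, 0)
(18, 0)
(22, 0)
(9, 0)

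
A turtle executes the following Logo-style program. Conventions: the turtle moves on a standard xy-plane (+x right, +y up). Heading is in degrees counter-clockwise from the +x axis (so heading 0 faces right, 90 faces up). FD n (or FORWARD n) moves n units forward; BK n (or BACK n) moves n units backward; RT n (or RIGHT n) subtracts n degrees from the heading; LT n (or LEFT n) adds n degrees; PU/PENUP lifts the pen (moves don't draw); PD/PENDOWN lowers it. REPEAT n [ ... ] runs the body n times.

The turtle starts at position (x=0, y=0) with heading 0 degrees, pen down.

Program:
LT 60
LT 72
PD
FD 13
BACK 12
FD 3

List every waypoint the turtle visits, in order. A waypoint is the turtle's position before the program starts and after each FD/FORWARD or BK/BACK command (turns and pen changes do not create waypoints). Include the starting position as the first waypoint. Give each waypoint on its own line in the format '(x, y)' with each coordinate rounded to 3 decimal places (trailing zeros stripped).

Answer: (0, 0)
(-8.699, 9.661)
(-0.669, 0.743)
(-2.677, 2.973)

Derivation:
Executing turtle program step by step:
Start: pos=(0,0), heading=0, pen down
LT 60: heading 0 -> 60
LT 72: heading 60 -> 132
PD: pen down
FD 13: (0,0) -> (-8.699,9.661) [heading=132, draw]
BK 12: (-8.699,9.661) -> (-0.669,0.743) [heading=132, draw]
FD 3: (-0.669,0.743) -> (-2.677,2.973) [heading=132, draw]
Final: pos=(-2.677,2.973), heading=132, 3 segment(s) drawn
Waypoints (4 total):
(0, 0)
(-8.699, 9.661)
(-0.669, 0.743)
(-2.677, 2.973)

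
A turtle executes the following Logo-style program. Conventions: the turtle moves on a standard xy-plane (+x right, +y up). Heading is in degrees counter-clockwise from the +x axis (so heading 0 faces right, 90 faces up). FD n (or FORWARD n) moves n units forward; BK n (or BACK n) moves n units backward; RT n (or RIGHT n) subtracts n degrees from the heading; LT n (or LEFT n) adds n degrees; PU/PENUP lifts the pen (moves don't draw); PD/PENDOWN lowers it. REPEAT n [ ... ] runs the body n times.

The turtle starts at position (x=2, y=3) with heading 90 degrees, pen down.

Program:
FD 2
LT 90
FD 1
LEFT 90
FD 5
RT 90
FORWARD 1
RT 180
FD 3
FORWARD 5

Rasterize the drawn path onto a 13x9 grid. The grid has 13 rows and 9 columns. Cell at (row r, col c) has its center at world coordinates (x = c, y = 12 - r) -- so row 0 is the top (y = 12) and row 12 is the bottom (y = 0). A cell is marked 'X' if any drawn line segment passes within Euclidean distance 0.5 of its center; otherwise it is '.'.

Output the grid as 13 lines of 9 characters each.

Answer: .........
.........
.........
.........
.........
.........
.........
.XX......
.XX......
.XX......
.X.......
.X.......
XXXXXXXXX

Derivation:
Segment 0: (2,3) -> (2,5)
Segment 1: (2,5) -> (1,5)
Segment 2: (1,5) -> (1,0)
Segment 3: (1,0) -> (-0,0)
Segment 4: (-0,0) -> (3,0)
Segment 5: (3,0) -> (8,0)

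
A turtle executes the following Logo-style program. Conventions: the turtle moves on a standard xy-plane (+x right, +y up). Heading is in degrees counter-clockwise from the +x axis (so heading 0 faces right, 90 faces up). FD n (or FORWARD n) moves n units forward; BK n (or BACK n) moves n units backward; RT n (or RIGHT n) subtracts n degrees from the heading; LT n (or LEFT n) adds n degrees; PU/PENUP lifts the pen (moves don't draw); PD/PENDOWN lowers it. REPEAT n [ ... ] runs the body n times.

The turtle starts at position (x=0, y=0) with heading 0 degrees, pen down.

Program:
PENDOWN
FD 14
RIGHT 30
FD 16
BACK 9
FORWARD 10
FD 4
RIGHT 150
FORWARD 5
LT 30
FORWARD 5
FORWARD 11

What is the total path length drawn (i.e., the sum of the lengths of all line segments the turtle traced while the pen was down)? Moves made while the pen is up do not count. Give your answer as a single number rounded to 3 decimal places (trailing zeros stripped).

Answer: 74

Derivation:
Executing turtle program step by step:
Start: pos=(0,0), heading=0, pen down
PD: pen down
FD 14: (0,0) -> (14,0) [heading=0, draw]
RT 30: heading 0 -> 330
FD 16: (14,0) -> (27.856,-8) [heading=330, draw]
BK 9: (27.856,-8) -> (20.062,-3.5) [heading=330, draw]
FD 10: (20.062,-3.5) -> (28.722,-8.5) [heading=330, draw]
FD 4: (28.722,-8.5) -> (32.187,-10.5) [heading=330, draw]
RT 150: heading 330 -> 180
FD 5: (32.187,-10.5) -> (27.187,-10.5) [heading=180, draw]
LT 30: heading 180 -> 210
FD 5: (27.187,-10.5) -> (22.856,-13) [heading=210, draw]
FD 11: (22.856,-13) -> (13.33,-18.5) [heading=210, draw]
Final: pos=(13.33,-18.5), heading=210, 8 segment(s) drawn

Segment lengths:
  seg 1: (0,0) -> (14,0), length = 14
  seg 2: (14,0) -> (27.856,-8), length = 16
  seg 3: (27.856,-8) -> (20.062,-3.5), length = 9
  seg 4: (20.062,-3.5) -> (28.722,-8.5), length = 10
  seg 5: (28.722,-8.5) -> (32.187,-10.5), length = 4
  seg 6: (32.187,-10.5) -> (27.187,-10.5), length = 5
  seg 7: (27.187,-10.5) -> (22.856,-13), length = 5
  seg 8: (22.856,-13) -> (13.33,-18.5), length = 11
Total = 74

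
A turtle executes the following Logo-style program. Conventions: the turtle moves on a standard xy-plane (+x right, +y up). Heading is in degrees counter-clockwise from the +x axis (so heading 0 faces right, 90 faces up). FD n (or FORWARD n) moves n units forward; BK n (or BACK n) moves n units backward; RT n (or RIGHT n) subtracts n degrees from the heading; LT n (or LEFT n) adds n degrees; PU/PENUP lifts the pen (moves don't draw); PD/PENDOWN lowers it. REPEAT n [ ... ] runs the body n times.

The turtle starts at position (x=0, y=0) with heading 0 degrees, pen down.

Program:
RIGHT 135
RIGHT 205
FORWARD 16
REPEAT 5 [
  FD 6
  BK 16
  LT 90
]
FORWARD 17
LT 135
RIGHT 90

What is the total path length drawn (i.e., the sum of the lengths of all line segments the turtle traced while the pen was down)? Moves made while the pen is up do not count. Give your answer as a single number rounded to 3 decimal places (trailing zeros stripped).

Answer: 143

Derivation:
Executing turtle program step by step:
Start: pos=(0,0), heading=0, pen down
RT 135: heading 0 -> 225
RT 205: heading 225 -> 20
FD 16: (0,0) -> (15.035,5.472) [heading=20, draw]
REPEAT 5 [
  -- iteration 1/5 --
  FD 6: (15.035,5.472) -> (20.673,7.524) [heading=20, draw]
  BK 16: (20.673,7.524) -> (5.638,2.052) [heading=20, draw]
  LT 90: heading 20 -> 110
  -- iteration 2/5 --
  FD 6: (5.638,2.052) -> (3.586,7.69) [heading=110, draw]
  BK 16: (3.586,7.69) -> (9.058,-7.345) [heading=110, draw]
  LT 90: heading 110 -> 200
  -- iteration 3/5 --
  FD 6: (9.058,-7.345) -> (3.42,-9.397) [heading=200, draw]
  BK 16: (3.42,-9.397) -> (18.455,-3.925) [heading=200, draw]
  LT 90: heading 200 -> 290
  -- iteration 4/5 --
  FD 6: (18.455,-3.925) -> (20.507,-9.563) [heading=290, draw]
  BK 16: (20.507,-9.563) -> (15.035,5.472) [heading=290, draw]
  LT 90: heading 290 -> 20
  -- iteration 5/5 --
  FD 6: (15.035,5.472) -> (20.673,7.524) [heading=20, draw]
  BK 16: (20.673,7.524) -> (5.638,2.052) [heading=20, draw]
  LT 90: heading 20 -> 110
]
FD 17: (5.638,2.052) -> (-0.176,18.027) [heading=110, draw]
LT 135: heading 110 -> 245
RT 90: heading 245 -> 155
Final: pos=(-0.176,18.027), heading=155, 12 segment(s) drawn

Segment lengths:
  seg 1: (0,0) -> (15.035,5.472), length = 16
  seg 2: (15.035,5.472) -> (20.673,7.524), length = 6
  seg 3: (20.673,7.524) -> (5.638,2.052), length = 16
  seg 4: (5.638,2.052) -> (3.586,7.69), length = 6
  seg 5: (3.586,7.69) -> (9.058,-7.345), length = 16
  seg 6: (9.058,-7.345) -> (3.42,-9.397), length = 6
  seg 7: (3.42,-9.397) -> (18.455,-3.925), length = 16
  seg 8: (18.455,-3.925) -> (20.507,-9.563), length = 6
  seg 9: (20.507,-9.563) -> (15.035,5.472), length = 16
  seg 10: (15.035,5.472) -> (20.673,7.524), length = 6
  seg 11: (20.673,7.524) -> (5.638,2.052), length = 16
  seg 12: (5.638,2.052) -> (-0.176,18.027), length = 17
Total = 143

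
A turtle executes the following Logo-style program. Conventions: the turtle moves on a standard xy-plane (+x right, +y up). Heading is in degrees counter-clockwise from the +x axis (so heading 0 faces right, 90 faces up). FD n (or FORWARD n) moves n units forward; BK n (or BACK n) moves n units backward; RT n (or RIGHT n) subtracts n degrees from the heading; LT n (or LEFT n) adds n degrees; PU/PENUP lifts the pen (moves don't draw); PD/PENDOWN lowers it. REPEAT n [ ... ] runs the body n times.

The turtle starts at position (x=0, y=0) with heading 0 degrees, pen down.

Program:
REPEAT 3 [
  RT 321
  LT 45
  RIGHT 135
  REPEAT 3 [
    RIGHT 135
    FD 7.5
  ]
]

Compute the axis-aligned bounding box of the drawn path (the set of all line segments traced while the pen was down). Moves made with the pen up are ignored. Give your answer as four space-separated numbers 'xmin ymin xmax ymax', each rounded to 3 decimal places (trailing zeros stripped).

Executing turtle program step by step:
Start: pos=(0,0), heading=0, pen down
REPEAT 3 [
  -- iteration 1/3 --
  RT 321: heading 0 -> 39
  LT 45: heading 39 -> 84
  RT 135: heading 84 -> 309
  REPEAT 3 [
    -- iteration 1/3 --
    RT 135: heading 309 -> 174
    FD 7.5: (0,0) -> (-7.459,0.784) [heading=174, draw]
    -- iteration 2/3 --
    RT 135: heading 174 -> 39
    FD 7.5: (-7.459,0.784) -> (-1.63,5.504) [heading=39, draw]
    -- iteration 3/3 --
    RT 135: heading 39 -> 264
    FD 7.5: (-1.63,5.504) -> (-2.414,-1.955) [heading=264, draw]
  ]
  -- iteration 2/3 --
  RT 321: heading 264 -> 303
  LT 45: heading 303 -> 348
  RT 135: heading 348 -> 213
  REPEAT 3 [
    -- iteration 1/3 --
    RT 135: heading 213 -> 78
    FD 7.5: (-2.414,-1.955) -> (-0.855,5.381) [heading=78, draw]
    -- iteration 2/3 --
    RT 135: heading 78 -> 303
    FD 7.5: (-0.855,5.381) -> (3.23,-0.909) [heading=303, draw]
    -- iteration 3/3 --
    RT 135: heading 303 -> 168
    FD 7.5: (3.23,-0.909) -> (-4.106,0.65) [heading=168, draw]
  ]
  -- iteration 3/3 --
  RT 321: heading 168 -> 207
  LT 45: heading 207 -> 252
  RT 135: heading 252 -> 117
  REPEAT 3 [
    -- iteration 1/3 --
    RT 135: heading 117 -> 342
    FD 7.5: (-4.106,0.65) -> (3.027,-1.667) [heading=342, draw]
    -- iteration 2/3 --
    RT 135: heading 342 -> 207
    FD 7.5: (3.027,-1.667) -> (-3.656,-5.072) [heading=207, draw]
    -- iteration 3/3 --
    RT 135: heading 207 -> 72
    FD 7.5: (-3.656,-5.072) -> (-1.338,2.061) [heading=72, draw]
  ]
]
Final: pos=(-1.338,2.061), heading=72, 9 segment(s) drawn

Segment endpoints: x in {-7.459, -4.106, -3.656, -2.414, -1.63, -1.338, -0.855, 0, 3.027, 3.23}, y in {-5.072, -1.955, -1.667, -0.909, 0, 0.65, 0.784, 2.061, 5.381, 5.504}
xmin=-7.459, ymin=-5.072, xmax=3.23, ymax=5.504

Answer: -7.459 -5.072 3.23 5.504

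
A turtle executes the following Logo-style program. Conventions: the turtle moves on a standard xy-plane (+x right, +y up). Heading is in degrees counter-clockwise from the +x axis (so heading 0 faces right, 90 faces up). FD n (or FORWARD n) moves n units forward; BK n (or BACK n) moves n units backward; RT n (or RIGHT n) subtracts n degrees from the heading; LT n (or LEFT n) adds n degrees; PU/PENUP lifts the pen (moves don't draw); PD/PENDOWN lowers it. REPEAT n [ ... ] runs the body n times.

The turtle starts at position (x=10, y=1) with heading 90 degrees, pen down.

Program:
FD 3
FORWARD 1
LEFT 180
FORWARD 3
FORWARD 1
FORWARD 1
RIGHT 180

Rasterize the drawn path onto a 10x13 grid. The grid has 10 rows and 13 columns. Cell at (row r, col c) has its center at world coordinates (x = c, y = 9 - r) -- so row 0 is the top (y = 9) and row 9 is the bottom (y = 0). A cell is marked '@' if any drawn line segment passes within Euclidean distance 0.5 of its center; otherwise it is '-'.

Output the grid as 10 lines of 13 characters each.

Answer: -------------
-------------
-------------
-------------
----------@--
----------@--
----------@--
----------@--
----------@--
----------@--

Derivation:
Segment 0: (10,1) -> (10,4)
Segment 1: (10,4) -> (10,5)
Segment 2: (10,5) -> (10,2)
Segment 3: (10,2) -> (10,1)
Segment 4: (10,1) -> (10,0)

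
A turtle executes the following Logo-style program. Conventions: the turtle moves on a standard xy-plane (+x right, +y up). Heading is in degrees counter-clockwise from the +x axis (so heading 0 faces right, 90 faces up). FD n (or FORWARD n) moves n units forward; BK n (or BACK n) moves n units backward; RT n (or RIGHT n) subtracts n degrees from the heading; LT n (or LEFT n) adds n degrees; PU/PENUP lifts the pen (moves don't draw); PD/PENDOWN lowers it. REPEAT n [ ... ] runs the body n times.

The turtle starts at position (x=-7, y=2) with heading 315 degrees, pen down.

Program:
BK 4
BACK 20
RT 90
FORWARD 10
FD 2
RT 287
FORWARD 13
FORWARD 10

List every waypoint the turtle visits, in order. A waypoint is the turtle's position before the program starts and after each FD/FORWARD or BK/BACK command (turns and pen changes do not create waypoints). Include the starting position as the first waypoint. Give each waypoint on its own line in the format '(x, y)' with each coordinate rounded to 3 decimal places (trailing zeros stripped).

Answer: (-7, 2)
(-9.828, 4.828)
(-23.971, 18.971)
(-31.042, 11.899)
(-32.456, 10.485)
(-26.353, -0.993)
(-21.658, -9.823)

Derivation:
Executing turtle program step by step:
Start: pos=(-7,2), heading=315, pen down
BK 4: (-7,2) -> (-9.828,4.828) [heading=315, draw]
BK 20: (-9.828,4.828) -> (-23.971,18.971) [heading=315, draw]
RT 90: heading 315 -> 225
FD 10: (-23.971,18.971) -> (-31.042,11.899) [heading=225, draw]
FD 2: (-31.042,11.899) -> (-32.456,10.485) [heading=225, draw]
RT 287: heading 225 -> 298
FD 13: (-32.456,10.485) -> (-26.353,-0.993) [heading=298, draw]
FD 10: (-26.353,-0.993) -> (-21.658,-9.823) [heading=298, draw]
Final: pos=(-21.658,-9.823), heading=298, 6 segment(s) drawn
Waypoints (7 total):
(-7, 2)
(-9.828, 4.828)
(-23.971, 18.971)
(-31.042, 11.899)
(-32.456, 10.485)
(-26.353, -0.993)
(-21.658, -9.823)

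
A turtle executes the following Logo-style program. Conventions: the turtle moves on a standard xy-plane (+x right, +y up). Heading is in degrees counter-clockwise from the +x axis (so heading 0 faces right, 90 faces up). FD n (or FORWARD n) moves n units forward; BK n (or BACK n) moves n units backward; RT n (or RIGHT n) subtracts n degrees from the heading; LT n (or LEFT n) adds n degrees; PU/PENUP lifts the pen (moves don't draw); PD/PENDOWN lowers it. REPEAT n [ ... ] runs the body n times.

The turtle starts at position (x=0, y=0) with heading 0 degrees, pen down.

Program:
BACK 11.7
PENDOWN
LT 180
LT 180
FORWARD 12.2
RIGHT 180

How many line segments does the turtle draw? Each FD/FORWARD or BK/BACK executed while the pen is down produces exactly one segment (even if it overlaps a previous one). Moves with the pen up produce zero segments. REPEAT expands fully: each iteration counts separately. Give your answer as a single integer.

Executing turtle program step by step:
Start: pos=(0,0), heading=0, pen down
BK 11.7: (0,0) -> (-11.7,0) [heading=0, draw]
PD: pen down
LT 180: heading 0 -> 180
LT 180: heading 180 -> 0
FD 12.2: (-11.7,0) -> (0.5,0) [heading=0, draw]
RT 180: heading 0 -> 180
Final: pos=(0.5,0), heading=180, 2 segment(s) drawn
Segments drawn: 2

Answer: 2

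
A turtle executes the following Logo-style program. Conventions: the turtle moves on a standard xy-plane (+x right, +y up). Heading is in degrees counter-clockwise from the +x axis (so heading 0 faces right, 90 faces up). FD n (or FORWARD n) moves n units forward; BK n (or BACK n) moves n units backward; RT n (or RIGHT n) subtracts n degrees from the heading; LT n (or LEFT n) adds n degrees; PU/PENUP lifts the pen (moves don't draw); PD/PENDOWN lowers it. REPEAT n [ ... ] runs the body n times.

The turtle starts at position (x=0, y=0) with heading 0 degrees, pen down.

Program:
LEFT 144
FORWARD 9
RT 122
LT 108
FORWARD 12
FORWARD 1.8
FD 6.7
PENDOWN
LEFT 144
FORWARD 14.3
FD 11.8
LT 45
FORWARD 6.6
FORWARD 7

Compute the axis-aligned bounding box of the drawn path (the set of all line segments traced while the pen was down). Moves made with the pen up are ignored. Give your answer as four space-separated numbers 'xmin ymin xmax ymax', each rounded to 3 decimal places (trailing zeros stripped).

Executing turtle program step by step:
Start: pos=(0,0), heading=0, pen down
LT 144: heading 0 -> 144
FD 9: (0,0) -> (-7.281,5.29) [heading=144, draw]
RT 122: heading 144 -> 22
LT 108: heading 22 -> 130
FD 12: (-7.281,5.29) -> (-14.995,14.483) [heading=130, draw]
FD 1.8: (-14.995,14.483) -> (-16.152,15.861) [heading=130, draw]
FD 6.7: (-16.152,15.861) -> (-20.458,20.994) [heading=130, draw]
PD: pen down
LT 144: heading 130 -> 274
FD 14.3: (-20.458,20.994) -> (-19.461,6.729) [heading=274, draw]
FD 11.8: (-19.461,6.729) -> (-18.638,-5.042) [heading=274, draw]
LT 45: heading 274 -> 319
FD 6.6: (-18.638,-5.042) -> (-13.657,-9.372) [heading=319, draw]
FD 7: (-13.657,-9.372) -> (-8.374,-13.965) [heading=319, draw]
Final: pos=(-8.374,-13.965), heading=319, 8 segment(s) drawn

Segment endpoints: x in {-20.458, -19.461, -18.638, -16.152, -14.995, -13.657, -8.374, -7.281, 0}, y in {-13.965, -9.372, -5.042, 0, 5.29, 6.729, 14.483, 15.861, 20.994}
xmin=-20.458, ymin=-13.965, xmax=0, ymax=20.994

Answer: -20.458 -13.965 0 20.994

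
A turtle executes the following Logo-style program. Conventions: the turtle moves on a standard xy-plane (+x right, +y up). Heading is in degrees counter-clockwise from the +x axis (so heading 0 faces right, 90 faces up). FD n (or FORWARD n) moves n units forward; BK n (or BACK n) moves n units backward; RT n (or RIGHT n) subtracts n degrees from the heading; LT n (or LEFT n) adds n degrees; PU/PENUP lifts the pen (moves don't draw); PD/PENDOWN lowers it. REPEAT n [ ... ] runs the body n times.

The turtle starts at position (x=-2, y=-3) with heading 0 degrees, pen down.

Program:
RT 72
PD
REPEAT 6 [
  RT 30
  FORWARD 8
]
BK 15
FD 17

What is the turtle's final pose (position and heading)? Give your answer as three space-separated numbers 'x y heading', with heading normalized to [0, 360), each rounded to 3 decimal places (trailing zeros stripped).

Answer: -33.485 -2.716 108

Derivation:
Executing turtle program step by step:
Start: pos=(-2,-3), heading=0, pen down
RT 72: heading 0 -> 288
PD: pen down
REPEAT 6 [
  -- iteration 1/6 --
  RT 30: heading 288 -> 258
  FD 8: (-2,-3) -> (-3.663,-10.825) [heading=258, draw]
  -- iteration 2/6 --
  RT 30: heading 258 -> 228
  FD 8: (-3.663,-10.825) -> (-9.016,-16.77) [heading=228, draw]
  -- iteration 3/6 --
  RT 30: heading 228 -> 198
  FD 8: (-9.016,-16.77) -> (-16.625,-19.242) [heading=198, draw]
  -- iteration 4/6 --
  RT 30: heading 198 -> 168
  FD 8: (-16.625,-19.242) -> (-24.45,-17.579) [heading=168, draw]
  -- iteration 5/6 --
  RT 30: heading 168 -> 138
  FD 8: (-24.45,-17.579) -> (-30.395,-12.226) [heading=138, draw]
  -- iteration 6/6 --
  RT 30: heading 138 -> 108
  FD 8: (-30.395,-12.226) -> (-32.867,-4.618) [heading=108, draw]
]
BK 15: (-32.867,-4.618) -> (-28.232,-18.884) [heading=108, draw]
FD 17: (-28.232,-18.884) -> (-33.485,-2.716) [heading=108, draw]
Final: pos=(-33.485,-2.716), heading=108, 8 segment(s) drawn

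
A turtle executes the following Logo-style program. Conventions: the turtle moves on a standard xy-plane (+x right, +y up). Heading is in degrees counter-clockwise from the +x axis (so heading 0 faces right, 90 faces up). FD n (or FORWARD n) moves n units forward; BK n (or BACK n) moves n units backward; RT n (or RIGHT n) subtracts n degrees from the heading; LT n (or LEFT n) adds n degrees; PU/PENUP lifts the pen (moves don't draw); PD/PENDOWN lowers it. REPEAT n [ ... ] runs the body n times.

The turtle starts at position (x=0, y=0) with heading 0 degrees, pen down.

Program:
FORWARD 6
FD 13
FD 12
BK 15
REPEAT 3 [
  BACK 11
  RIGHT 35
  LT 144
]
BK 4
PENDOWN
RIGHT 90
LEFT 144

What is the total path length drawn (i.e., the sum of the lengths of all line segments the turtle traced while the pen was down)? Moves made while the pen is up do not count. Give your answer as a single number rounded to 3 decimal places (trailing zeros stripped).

Answer: 83

Derivation:
Executing turtle program step by step:
Start: pos=(0,0), heading=0, pen down
FD 6: (0,0) -> (6,0) [heading=0, draw]
FD 13: (6,0) -> (19,0) [heading=0, draw]
FD 12: (19,0) -> (31,0) [heading=0, draw]
BK 15: (31,0) -> (16,0) [heading=0, draw]
REPEAT 3 [
  -- iteration 1/3 --
  BK 11: (16,0) -> (5,0) [heading=0, draw]
  RT 35: heading 0 -> 325
  LT 144: heading 325 -> 109
  -- iteration 2/3 --
  BK 11: (5,0) -> (8.581,-10.401) [heading=109, draw]
  RT 35: heading 109 -> 74
  LT 144: heading 74 -> 218
  -- iteration 3/3 --
  BK 11: (8.581,-10.401) -> (17.249,-3.628) [heading=218, draw]
  RT 35: heading 218 -> 183
  LT 144: heading 183 -> 327
]
BK 4: (17.249,-3.628) -> (13.895,-1.45) [heading=327, draw]
PD: pen down
RT 90: heading 327 -> 237
LT 144: heading 237 -> 21
Final: pos=(13.895,-1.45), heading=21, 8 segment(s) drawn

Segment lengths:
  seg 1: (0,0) -> (6,0), length = 6
  seg 2: (6,0) -> (19,0), length = 13
  seg 3: (19,0) -> (31,0), length = 12
  seg 4: (31,0) -> (16,0), length = 15
  seg 5: (16,0) -> (5,0), length = 11
  seg 6: (5,0) -> (8.581,-10.401), length = 11
  seg 7: (8.581,-10.401) -> (17.249,-3.628), length = 11
  seg 8: (17.249,-3.628) -> (13.895,-1.45), length = 4
Total = 83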